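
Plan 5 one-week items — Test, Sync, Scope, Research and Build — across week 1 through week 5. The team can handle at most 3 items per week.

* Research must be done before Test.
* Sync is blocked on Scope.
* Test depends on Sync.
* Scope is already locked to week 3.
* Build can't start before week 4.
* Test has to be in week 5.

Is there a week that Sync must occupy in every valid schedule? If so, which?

week 4

Scope is fixed at week 3 and must come before Sync, so Sync is at least week 4.
Test is fixed at week 5 and must come after Sync, so Sync is at most week 4.
So Sync must be week 4.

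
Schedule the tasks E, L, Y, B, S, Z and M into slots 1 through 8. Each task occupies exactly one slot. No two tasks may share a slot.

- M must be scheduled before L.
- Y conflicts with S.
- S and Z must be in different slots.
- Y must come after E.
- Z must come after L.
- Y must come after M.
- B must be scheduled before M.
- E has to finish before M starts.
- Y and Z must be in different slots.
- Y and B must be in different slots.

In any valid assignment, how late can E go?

Downstream work caps E at 5.
E at 4 is achievable: E=4, Y=7, B=1, M=5, L=6, S=2, Z=8.
Nothing later works — the conflict and capacity constraints rule out every slot after 4.

4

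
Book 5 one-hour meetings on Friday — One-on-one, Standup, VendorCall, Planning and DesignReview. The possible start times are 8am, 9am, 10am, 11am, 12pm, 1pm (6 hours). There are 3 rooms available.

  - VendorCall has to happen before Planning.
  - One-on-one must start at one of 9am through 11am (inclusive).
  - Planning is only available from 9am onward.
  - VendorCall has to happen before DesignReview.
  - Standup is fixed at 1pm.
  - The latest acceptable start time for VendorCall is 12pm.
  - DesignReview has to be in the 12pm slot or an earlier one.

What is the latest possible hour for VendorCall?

VendorCall's own window allows nothing later than 12pm; downstream work caps VendorCall at 11am.
VendorCall at 11am is achievable: VendorCall in 11am; Planning in 12pm; One-on-one in 9am; Standup in 1pm; DesignReview in 12pm.

11am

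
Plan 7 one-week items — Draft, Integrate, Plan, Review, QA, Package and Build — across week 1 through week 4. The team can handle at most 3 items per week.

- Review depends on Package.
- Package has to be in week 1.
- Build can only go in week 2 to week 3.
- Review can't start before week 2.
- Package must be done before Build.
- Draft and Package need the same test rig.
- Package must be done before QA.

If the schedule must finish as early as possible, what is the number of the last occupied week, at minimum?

3

The precedence chain requires at least 2 distinct weeks.
With at most 3 per week and 7 tasks, at least 3 weeks are needed.
3 works (last occupied week: week 3): for example Integrate in week 1, Plan in week 1, Build in week 2, Package in week 1, Review in week 2, Draft in week 3, QA in week 2.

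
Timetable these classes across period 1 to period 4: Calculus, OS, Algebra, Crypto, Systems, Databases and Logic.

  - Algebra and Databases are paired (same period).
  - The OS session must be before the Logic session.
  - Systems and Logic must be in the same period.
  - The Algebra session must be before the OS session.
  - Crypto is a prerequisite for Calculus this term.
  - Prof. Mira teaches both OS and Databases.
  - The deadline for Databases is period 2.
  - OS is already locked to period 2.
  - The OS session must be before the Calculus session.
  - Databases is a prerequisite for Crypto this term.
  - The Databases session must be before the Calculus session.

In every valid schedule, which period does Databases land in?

Databases's window is period 1–period 2.
OS is fixed at period 2, and Databases can't share a period with OS.
So Databases must be period 1.

period 1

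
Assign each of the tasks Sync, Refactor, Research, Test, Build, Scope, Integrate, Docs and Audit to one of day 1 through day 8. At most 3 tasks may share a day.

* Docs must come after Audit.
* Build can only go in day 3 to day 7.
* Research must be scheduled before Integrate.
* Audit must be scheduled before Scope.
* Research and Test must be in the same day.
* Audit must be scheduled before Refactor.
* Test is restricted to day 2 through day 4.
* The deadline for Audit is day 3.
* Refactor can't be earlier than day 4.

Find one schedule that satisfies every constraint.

Refactor in day 4, Integrate in day 3, Research in day 2, Test in day 2, Sync in day 1, Scope in day 2, Build in day 3, Docs in day 3, Audit in day 1

Checking: Audit(day 1) before Docs(day 3); Audit(day 1) before Scope(day 2); Research(day 2) before Integrate(day 3); Audit(day 1) before Refactor(day 4); Research = Test = day 2; Build=day 3 in [day 3,day 7]; Test=day 2 in [day 2,day 4]; Audit=day 1 in [day 1,day 3]; Refactor=day 4 in [day 4,day 8]; max 3 per day (cap 3).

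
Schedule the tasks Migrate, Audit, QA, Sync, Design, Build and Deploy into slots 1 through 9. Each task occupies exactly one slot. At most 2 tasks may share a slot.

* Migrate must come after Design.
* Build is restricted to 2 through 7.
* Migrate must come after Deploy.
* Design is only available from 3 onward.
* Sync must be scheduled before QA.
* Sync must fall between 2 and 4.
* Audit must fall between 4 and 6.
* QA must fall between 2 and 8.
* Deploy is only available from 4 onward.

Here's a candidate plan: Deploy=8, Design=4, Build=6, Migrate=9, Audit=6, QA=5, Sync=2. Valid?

Yes

Deploy is only available from 4 onward — holds.
At most 2 tasks may share a slot — holds.
Sync must be scheduled before QA — holds.
Design is only available from 3 onward — holds.
Sync must fall between 2 and 4 — holds.
Audit must fall between 4 and 6 — holds.
Build is restricted to 2 through 7 — holds.
QA must fall between 2 and 8 — holds.
Migrate must come after Design — holds.
Migrate must come after Deploy — holds.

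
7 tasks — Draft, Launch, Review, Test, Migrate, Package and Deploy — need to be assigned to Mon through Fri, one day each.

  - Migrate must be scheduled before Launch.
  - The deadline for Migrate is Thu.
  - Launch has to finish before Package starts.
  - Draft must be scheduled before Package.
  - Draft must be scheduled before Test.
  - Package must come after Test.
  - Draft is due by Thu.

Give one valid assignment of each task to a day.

Migrate in Mon, Review in Mon, Draft in Mon, Test in Tue, Deploy in Mon, Package in Wed, Launch in Tue

Checking: Launch(Tue) before Package(Wed); Test(Tue) before Package(Wed); Draft(Mon) before Package(Wed); Migrate(Mon) before Launch(Tue); Draft(Mon) before Test(Tue); Draft=Mon in [Mon,Thu]; Migrate=Mon in [Mon,Thu].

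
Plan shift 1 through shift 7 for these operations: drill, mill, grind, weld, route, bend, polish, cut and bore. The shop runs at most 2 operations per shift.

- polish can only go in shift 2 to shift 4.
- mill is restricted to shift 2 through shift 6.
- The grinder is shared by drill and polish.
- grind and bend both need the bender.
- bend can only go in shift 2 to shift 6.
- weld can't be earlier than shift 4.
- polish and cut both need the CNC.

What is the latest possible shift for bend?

shift 6

Bend is available from shift 2; bend's own window allows nothing later than shift 6.
bend at shift 6 is achievable: bore -> shift 4, drill -> shift 1, weld -> shift 4, route -> shift 3, mill -> shift 2, bend -> shift 6, cut -> shift 3, polish -> shift 2, grind -> shift 1.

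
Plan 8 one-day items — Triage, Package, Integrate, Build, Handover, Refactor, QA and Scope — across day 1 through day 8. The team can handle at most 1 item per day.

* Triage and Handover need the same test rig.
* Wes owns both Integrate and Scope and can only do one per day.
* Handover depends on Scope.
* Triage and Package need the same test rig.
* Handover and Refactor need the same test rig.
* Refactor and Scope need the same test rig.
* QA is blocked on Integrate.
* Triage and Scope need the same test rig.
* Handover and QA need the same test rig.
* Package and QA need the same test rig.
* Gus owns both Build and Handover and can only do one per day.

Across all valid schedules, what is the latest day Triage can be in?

day 8

Triage at day 8 is achievable: Triage=day 8; Handover=day 3; Build=day 6; Scope=day 2; Refactor=day 7; Integrate=day 1; Package=day 5; QA=day 4.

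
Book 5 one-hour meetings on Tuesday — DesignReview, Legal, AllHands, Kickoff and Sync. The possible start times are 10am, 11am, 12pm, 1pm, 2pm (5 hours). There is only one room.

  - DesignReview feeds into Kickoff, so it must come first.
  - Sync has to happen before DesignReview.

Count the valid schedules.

Splitting on DesignReview: it can be 11am (6), 12pm (8), 1pm (6). Listing each branch's schedules as (Legal, AllHands, Kickoff, Sync):
DesignReview=11am: (12pm,1pm,2pm,10am) (12pm,2pm,1pm,10am) (1pm,12pm,2pm,10am) (1pm,2pm,12pm,10am) (2pm,12pm,1pm,10am) (2pm,1pm,12pm,10am) — 6.
DesignReview=12pm: (10am,1pm,2pm,11am) (10am,2pm,1pm,11am) (11am,1pm,2pm,10am) (11am,2pm,1pm,10am) (1pm,10am,2pm,11am) (1pm,11am,2pm,10am) (2pm,10am,1pm,11am) (2pm,11am,1pm,10am) — 8.
DesignReview=1pm: (10am,11am,2pm,12pm) (10am,12pm,2pm,11am) (11am,10am,2pm,12pm) (11am,12pm,2pm,10am) (12pm,10am,2pm,11am) (12pm,11am,2pm,10am) — 6.
Summing: 6 + 8 + 6 = 20.

20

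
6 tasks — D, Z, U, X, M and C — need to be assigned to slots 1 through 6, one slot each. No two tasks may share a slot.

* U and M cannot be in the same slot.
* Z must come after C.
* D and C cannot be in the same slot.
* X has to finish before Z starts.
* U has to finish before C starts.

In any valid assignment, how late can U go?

Downstream work caps U at 4.
U at 4 is achievable: C in 5; D in 2; M in 3; Z in 6; X in 1; U in 4.

4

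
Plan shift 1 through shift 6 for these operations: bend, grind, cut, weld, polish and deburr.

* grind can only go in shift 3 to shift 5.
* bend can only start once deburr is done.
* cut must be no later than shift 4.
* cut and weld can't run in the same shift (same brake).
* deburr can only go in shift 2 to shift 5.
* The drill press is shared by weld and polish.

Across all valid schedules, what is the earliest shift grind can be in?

shift 3

Grind is available from shift 3; grind's own window allows nothing later than shift 5.
grind at shift 3 is achievable: grind in shift 3, polish in shift 1, cut in shift 1, weld in shift 2, bend in shift 3, deburr in shift 2.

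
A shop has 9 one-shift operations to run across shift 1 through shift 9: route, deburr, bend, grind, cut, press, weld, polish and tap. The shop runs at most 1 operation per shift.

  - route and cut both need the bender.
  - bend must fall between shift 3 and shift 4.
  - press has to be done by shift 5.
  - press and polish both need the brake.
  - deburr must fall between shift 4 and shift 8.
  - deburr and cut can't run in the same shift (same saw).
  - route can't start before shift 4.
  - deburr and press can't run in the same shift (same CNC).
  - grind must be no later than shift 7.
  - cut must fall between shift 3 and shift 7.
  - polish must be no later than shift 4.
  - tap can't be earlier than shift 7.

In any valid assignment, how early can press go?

shift 1

Press's own window allows nothing later than shift 5.
press at shift 1 is achievable: grind=shift 6, press=shift 1, weld=shift 9, polish=shift 2, tap=shift 7, cut=shift 5, bend=shift 3, route=shift 8, deburr=shift 4.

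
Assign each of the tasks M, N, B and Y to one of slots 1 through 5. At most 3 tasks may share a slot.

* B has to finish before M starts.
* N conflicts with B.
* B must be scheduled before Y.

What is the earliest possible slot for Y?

2

Precedence pushes Y to at least 2.
Y at 2 is achievable: Y=2, N=2, B=1, M=2.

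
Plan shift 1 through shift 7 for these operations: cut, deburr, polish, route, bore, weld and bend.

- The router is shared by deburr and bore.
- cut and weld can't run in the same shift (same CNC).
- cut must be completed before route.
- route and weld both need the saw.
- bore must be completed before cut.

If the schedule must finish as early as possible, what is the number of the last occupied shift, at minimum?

The precedence chain requires at least 3 distinct shifts.
3 works (last occupied shift: shift 3): for example cut in shift 2; route in shift 3; bore in shift 1; bend in shift 1; deburr in shift 2; polish in shift 1; weld in shift 1.

shift 3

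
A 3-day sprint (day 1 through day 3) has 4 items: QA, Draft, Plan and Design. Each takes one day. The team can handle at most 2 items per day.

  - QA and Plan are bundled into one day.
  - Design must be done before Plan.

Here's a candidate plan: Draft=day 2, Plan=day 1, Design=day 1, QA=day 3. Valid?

No. QA and Plan are bundled into one day is not satisfied.

QA and Plan are bundled into one day — violated.
The team can handle at most 2 items per day — holds.
Design must be done before Plan — violated.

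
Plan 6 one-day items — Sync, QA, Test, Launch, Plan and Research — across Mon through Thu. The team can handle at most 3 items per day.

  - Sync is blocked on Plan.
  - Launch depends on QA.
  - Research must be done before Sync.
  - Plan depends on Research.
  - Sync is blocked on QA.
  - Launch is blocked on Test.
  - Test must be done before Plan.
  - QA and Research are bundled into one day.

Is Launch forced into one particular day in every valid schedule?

No

Launch can be Tue (e.g. Test -> Mon; Sync -> Wed; Plan -> Tue; QA -> Mon; Research -> Mon; Launch -> Tue) or Wed (e.g. Plan=Tue, Research=Mon, QA=Mon, Launch=Wed, Test=Mon, Sync=Wed).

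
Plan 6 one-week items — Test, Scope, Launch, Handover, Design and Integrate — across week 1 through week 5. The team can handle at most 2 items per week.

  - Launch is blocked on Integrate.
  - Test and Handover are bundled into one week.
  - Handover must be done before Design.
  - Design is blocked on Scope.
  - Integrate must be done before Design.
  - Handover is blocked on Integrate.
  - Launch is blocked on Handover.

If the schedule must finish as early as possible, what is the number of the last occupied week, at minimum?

3

The precedence chain requires at least 3 distinct weeks.
With at most 2 per week and 6 tasks, at least 3 weeks are needed.
3 works (last occupied week: week 3): for example Test=week 2; Scope=week 1; Launch=week 3; Integrate=week 1; Design=week 3; Handover=week 2.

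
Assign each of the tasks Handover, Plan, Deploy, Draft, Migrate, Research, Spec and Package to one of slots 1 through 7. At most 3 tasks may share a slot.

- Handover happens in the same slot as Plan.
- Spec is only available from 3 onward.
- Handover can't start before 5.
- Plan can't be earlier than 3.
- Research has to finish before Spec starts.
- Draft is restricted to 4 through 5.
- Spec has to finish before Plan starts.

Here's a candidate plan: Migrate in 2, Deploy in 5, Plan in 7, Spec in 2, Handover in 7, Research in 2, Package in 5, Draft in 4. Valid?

Spec has to finish before Plan starts — holds.
Plan can't be earlier than 3 — holds.
Draft is restricted to 4 through 5 — holds.
Handover happens in the same slot as Plan — holds.
Spec is only available from 3 onward — violated.
Handover can't start before 5 — holds.
At most 3 tasks may share a slot — holds.
Research has to finish before Spec starts — violated.

No — it violates: Spec is only available from 3 onward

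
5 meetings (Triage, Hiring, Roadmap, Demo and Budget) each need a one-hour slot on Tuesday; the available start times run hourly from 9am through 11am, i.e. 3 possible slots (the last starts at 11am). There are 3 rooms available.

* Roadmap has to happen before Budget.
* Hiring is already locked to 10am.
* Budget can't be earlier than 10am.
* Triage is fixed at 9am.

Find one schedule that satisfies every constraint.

Roadmap=9am, Budget=10am, Demo=9am, Hiring=10am, Triage=9am

Checking: Roadmap(9am) before Budget(10am); Hiring=10am in [10am,10am]; Budget=10am in [10am,11am]; Triage=9am in [9am,9am]; max 3 per slot (cap 3).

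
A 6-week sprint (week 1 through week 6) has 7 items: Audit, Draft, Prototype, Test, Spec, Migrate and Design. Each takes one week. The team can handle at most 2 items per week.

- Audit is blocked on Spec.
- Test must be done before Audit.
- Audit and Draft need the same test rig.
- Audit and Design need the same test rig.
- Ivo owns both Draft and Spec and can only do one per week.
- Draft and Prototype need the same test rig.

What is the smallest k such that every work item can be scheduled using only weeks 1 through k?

4

The precedence chain requires at least 2 distinct weeks.
With at most 2 per week and 7 work items, at least 4 weeks are needed.
4 works (last occupied week: week 4): for example Prototype=week 2; Design=week 4; Spec=week 1; Audit=week 2; Test=week 1; Draft=week 3; Migrate=week 3.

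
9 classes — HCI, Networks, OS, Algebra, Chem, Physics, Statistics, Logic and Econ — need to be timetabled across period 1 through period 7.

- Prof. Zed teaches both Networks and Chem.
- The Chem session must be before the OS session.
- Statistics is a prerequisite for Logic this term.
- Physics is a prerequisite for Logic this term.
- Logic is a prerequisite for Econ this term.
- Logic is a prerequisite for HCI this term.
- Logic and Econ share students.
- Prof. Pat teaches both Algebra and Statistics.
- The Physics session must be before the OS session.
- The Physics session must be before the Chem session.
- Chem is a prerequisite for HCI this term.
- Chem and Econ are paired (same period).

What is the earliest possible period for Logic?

Precedence pushes Logic to at least period 2; downstream work caps Logic at period 5.
Logic at period 2 is achievable: Networks -> period 1, Statistics -> period 1, HCI -> period 4, Econ -> period 3, Algebra -> period 2, Chem -> period 3, Logic -> period 2, OS -> period 4, Physics -> period 1.

period 2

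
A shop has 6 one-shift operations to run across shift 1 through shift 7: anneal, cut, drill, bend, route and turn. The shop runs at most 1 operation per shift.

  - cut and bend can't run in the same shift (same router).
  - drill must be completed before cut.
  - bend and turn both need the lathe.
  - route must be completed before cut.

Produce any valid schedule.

drill -> shift 1, bend -> shift 5, route -> shift 2, turn -> shift 6, anneal -> shift 4, cut -> shift 3

Checking: drill(shift 1) before cut(shift 3); route(shift 2) before cut(shift 3); cut(shift 3) != bend(shift 5); bend(shift 5) != turn(shift 6); max 1 per shift (cap 1).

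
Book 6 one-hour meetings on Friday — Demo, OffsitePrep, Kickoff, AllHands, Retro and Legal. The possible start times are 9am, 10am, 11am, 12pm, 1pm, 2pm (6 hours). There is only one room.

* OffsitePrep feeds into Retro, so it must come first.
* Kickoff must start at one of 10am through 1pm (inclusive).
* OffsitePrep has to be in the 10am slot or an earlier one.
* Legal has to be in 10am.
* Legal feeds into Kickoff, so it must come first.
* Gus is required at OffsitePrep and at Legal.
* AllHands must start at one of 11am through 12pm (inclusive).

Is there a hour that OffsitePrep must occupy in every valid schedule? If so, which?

9am

OffsitePrep's window is 9am–10am.
Legal is fixed at 10am, and OffsitePrep can't share a hour with Legal.
So OffsitePrep must be 9am.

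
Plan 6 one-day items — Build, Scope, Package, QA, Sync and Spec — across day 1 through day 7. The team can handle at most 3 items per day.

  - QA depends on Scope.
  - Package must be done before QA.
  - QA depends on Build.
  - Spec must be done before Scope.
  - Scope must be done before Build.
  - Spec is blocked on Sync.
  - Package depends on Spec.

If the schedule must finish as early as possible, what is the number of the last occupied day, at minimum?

day 5

The precedence chain requires at least 5 distinct days.
With at most 3 per day and 6 tasks, at least 2 days are needed.
5 works (last occupied day: day 5): for example QA in day 5, Sync in day 1, Spec in day 2, Build in day 4, Scope in day 3, Package in day 3.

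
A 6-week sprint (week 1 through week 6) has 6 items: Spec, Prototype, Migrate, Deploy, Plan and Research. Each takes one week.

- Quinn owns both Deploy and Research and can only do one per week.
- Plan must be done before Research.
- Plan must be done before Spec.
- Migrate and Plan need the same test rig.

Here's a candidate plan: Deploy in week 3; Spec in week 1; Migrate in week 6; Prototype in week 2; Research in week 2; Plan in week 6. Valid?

No. Plan must be done before Spec is not satisfied.

Plan must be done before Spec — violated.
Migrate and Plan need the same test rig — violated.
Plan must be done before Research — violated.
Quinn owns both Deploy and Research and can only do one per week — holds.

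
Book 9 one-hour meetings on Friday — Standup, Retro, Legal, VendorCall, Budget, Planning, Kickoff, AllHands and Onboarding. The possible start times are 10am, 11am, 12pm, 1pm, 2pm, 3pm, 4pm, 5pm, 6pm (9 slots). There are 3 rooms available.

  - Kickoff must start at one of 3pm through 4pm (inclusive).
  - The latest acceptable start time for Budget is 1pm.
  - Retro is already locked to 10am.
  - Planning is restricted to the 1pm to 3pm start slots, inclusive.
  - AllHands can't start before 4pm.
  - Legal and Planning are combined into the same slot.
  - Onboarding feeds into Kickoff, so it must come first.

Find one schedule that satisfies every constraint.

VendorCall -> 11am; Planning -> 1pm; Onboarding -> 10am; Legal -> 1pm; Retro -> 10am; AllHands -> 4pm; Standup -> 11am; Kickoff -> 3pm; Budget -> 10am

Checking: Onboarding(10am) before Kickoff(3pm); Legal = Planning = 1pm; Budget=10am in [10am,1pm]; AllHands=4pm in [4pm,6pm]; Planning=1pm in [1pm,3pm]; Retro=10am in [10am,10am]; Kickoff=3pm in [3pm,4pm]; max 3 per slot (cap 3).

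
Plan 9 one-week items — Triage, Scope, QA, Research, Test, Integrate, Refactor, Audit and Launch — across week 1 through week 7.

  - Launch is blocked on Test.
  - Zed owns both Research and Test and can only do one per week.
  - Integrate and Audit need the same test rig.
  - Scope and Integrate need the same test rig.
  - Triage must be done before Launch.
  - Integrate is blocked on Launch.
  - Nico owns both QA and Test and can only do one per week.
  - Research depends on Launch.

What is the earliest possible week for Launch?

Precedence pushes Launch to at least week 2; downstream work caps Launch at week 6.
Launch at week 2 is achievable: Integrate=week 3; Launch=week 2; Triage=week 1; Research=week 3; Test=week 1; Refactor=week 1; Audit=week 1; Scope=week 1; QA=week 2.

week 2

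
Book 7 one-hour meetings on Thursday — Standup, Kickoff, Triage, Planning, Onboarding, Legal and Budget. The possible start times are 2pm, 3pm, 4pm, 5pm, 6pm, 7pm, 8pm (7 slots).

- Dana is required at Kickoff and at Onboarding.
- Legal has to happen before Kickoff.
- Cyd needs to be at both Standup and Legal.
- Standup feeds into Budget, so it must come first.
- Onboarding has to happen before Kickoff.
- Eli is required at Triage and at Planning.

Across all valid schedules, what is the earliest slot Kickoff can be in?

3pm

Precedence pushes Kickoff to at least 3pm.
Kickoff at 3pm is achievable: Triage -> 2pm, Onboarding -> 2pm, Budget -> 4pm, Standup -> 3pm, Planning -> 3pm, Kickoff -> 3pm, Legal -> 2pm.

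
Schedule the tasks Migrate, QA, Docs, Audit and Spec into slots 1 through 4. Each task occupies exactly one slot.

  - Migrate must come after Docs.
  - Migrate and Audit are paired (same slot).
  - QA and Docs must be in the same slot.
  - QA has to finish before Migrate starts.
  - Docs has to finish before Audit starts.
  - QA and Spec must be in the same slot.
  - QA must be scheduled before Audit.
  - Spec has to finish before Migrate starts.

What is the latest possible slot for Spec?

Downstream work caps Spec at 3.
Spec at 3 is achievable: Docs=3, Migrate=4, Audit=4, Spec=3, QA=3.

3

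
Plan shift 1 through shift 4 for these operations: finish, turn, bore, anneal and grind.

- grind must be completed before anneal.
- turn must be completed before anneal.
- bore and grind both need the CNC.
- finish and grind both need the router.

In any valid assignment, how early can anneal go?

shift 2

Precedence pushes anneal to at least shift 2.
anneal at shift 2 is achievable: anneal=shift 2; bore=shift 2; grind=shift 1; finish=shift 2; turn=shift 1.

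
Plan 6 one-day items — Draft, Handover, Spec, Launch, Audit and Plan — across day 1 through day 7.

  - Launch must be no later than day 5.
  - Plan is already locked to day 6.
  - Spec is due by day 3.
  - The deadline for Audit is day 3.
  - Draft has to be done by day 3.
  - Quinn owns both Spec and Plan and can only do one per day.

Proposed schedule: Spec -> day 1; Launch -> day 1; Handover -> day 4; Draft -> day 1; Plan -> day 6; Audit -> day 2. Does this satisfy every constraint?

Yes, all constraints hold

Quinn owns both Spec and Plan and can only do one per day — holds.
Draft has to be done by day 3 — holds.
The deadline for Audit is day 3 — holds.
Spec is due by day 3 — holds.
Launch must be no later than day 5 — holds.
Plan is already locked to day 6 — holds.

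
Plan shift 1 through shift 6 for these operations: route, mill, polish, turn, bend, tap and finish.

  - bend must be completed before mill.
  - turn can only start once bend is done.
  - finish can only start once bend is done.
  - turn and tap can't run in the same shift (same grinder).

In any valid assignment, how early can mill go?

Precedence pushes mill to at least shift 2.
mill at shift 2 is achievable: tap in shift 1, finish in shift 2, route in shift 1, polish in shift 1, mill in shift 2, bend in shift 1, turn in shift 2.

shift 2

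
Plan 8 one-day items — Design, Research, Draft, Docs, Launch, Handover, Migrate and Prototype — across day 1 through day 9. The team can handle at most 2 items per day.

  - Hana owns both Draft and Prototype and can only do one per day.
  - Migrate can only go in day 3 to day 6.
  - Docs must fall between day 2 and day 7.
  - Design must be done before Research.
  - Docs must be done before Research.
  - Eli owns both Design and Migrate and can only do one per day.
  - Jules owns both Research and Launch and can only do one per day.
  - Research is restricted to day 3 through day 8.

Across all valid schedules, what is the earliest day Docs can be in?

Docs is available from day 2; Docs's own window allows nothing later than day 7.
Docs at day 2 is achievable: Launch -> day 2, Migrate -> day 3, Handover -> day 4, Research -> day 3, Prototype -> day 4, Draft -> day 1, Docs -> day 2, Design -> day 1.

day 2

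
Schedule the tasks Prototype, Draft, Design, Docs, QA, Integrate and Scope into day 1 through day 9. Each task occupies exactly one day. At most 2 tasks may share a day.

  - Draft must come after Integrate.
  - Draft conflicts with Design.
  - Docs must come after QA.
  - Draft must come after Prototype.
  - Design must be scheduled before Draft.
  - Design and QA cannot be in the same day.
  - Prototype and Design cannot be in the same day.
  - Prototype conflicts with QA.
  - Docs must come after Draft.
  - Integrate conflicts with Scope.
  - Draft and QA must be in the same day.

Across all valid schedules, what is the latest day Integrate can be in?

Downstream work caps Integrate at day 7.
Integrate at day 7 is achievable: QA=day 8; Draft=day 8; Scope=day 1; Prototype=day 1; Integrate=day 7; Docs=day 9; Design=day 2.

day 7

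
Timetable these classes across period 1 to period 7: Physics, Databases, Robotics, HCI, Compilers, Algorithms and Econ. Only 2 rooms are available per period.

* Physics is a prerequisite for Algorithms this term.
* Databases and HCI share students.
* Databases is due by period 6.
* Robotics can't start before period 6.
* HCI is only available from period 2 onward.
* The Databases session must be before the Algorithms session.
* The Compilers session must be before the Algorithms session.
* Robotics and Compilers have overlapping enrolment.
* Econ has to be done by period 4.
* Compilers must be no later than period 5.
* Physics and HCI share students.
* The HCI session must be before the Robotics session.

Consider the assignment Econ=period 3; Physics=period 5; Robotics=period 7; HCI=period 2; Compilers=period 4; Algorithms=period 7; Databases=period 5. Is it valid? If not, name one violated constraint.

Compilers must be no later than period 5 — holds.
Econ has to be done by period 4 — holds.
Robotics and Compilers have overlapping enrolment — holds.
The HCI session must be before the Robotics session — holds.
HCI is only available from period 2 onward — holds.
Only 2 rooms are available per period — holds.
The Databases session must be before the Algorithms session — holds.
Physics and HCI share students — holds.
Physics is a prerequisite for Algorithms this term — holds.
Databases and HCI share students — holds.
Databases is due by period 6 — holds.
The Compilers session must be before the Algorithms session — holds.
Robotics can't start before period 6 — holds.

Yes, all constraints hold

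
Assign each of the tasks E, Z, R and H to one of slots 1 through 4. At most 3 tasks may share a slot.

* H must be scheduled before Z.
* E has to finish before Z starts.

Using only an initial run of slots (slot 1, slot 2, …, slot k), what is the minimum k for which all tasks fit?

The precedence chain requires at least 2 distinct slots.
With at most 3 per slot and 4 tasks, at least 2 slots are needed.
2 works (last occupied slot: 2): for example H=1, E=1, R=1, Z=2.

2 slots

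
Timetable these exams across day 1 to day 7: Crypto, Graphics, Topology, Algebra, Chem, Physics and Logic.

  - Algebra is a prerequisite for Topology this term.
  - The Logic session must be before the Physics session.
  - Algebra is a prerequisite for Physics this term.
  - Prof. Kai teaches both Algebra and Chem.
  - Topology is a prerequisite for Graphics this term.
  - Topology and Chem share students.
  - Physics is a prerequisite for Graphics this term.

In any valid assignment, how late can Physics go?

day 6

Precedence pushes Physics to at least day 2; downstream work caps Physics at day 6.
Physics at day 6 is achievable: Algebra in day 1, Logic in day 1, Chem in day 3, Physics in day 6, Crypto in day 1, Topology in day 2, Graphics in day 7.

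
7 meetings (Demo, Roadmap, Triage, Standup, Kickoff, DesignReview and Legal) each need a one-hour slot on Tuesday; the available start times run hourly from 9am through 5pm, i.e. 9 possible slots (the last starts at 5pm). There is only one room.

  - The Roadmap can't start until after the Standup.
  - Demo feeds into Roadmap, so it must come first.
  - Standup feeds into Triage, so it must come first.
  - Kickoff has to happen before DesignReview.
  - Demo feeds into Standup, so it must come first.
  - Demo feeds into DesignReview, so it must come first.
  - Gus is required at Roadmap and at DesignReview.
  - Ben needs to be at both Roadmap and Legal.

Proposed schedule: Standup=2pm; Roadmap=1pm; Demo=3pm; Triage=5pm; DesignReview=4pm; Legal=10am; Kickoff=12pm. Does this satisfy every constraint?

Gus is required at Roadmap and at DesignReview — holds.
Demo feeds into Roadmap, so it must come first — violated.
Demo feeds into Standup, so it must come first — violated.
Demo feeds into DesignReview, so it must come first — holds.
The Roadmap can't start until after the Standup — violated.
Standup feeds into Triage, so it must come first — holds.
There is only one room — holds.
Kickoff has to happen before DesignReview — holds.
Ben needs to be at both Roadmap and Legal — holds.

No. Demo feeds into Roadmap, so it must come first is not satisfied.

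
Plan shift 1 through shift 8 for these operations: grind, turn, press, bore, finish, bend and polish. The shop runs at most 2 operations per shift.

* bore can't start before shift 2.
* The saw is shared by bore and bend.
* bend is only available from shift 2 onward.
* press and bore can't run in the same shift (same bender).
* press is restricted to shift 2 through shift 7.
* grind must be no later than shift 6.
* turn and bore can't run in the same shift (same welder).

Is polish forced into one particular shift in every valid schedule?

No

polish can be shift 1 (e.g. bend -> shift 2, polish -> shift 1, turn -> shift 4, finish -> shift 3, grind -> shift 1, press -> shift 2, bore -> shift 3) or shift 2 (e.g. bend -> shift 4; turn -> shift 1; bore -> shift 3; grind -> shift 1; press -> shift 2; polish -> shift 2; finish -> shift 3).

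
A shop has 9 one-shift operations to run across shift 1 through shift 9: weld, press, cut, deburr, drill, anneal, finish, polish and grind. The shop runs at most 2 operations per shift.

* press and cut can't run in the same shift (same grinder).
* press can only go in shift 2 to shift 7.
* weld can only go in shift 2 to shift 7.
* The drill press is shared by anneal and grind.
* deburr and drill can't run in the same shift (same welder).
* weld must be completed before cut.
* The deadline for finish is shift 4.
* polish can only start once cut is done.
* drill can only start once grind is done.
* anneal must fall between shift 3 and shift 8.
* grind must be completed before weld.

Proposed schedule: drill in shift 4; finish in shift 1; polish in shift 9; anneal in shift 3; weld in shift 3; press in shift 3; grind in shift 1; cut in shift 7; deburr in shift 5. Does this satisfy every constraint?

press and cut can't run in the same shift (same grinder) — holds.
polish can only start once cut is done — holds.
grind must be completed before weld — holds.
weld must be completed before cut — holds.
The drill press is shared by anneal and grind — holds.
deburr and drill can't run in the same shift (same welder) — holds.
The deadline for finish is shift 4 — holds.
press can only go in shift 2 to shift 7 — holds.
weld can only go in shift 2 to shift 7 — holds.
The shop runs at most 2 operations per shift — violated.
drill can only start once grind is done — holds.
anneal must fall between shift 3 and shift 8 — holds.

No — it violates: The shop runs at most 2 operations per shift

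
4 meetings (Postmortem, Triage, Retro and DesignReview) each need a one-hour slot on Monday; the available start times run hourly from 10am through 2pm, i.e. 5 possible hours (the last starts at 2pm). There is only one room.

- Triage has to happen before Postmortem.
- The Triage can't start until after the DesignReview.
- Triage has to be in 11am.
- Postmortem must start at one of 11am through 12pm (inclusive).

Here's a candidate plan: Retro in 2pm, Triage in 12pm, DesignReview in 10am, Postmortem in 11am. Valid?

No — it violates: Triage has to happen before Postmortem

Triage has to happen before Postmortem — violated.
There is only one room — holds.
The Triage can't start until after the DesignReview — holds.
Triage has to be in 11am — violated.
Postmortem must start at one of 11am through 12pm (inclusive) — holds.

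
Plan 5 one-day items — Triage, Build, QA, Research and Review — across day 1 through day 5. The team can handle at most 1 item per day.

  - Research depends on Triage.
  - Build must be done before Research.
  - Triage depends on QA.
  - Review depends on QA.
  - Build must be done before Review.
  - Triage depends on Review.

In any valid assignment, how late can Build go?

Downstream work caps Build at day 2.
Build at day 2 is achievable: Triage=day 4; Research=day 5; Review=day 3; Build=day 2; QA=day 1.

day 2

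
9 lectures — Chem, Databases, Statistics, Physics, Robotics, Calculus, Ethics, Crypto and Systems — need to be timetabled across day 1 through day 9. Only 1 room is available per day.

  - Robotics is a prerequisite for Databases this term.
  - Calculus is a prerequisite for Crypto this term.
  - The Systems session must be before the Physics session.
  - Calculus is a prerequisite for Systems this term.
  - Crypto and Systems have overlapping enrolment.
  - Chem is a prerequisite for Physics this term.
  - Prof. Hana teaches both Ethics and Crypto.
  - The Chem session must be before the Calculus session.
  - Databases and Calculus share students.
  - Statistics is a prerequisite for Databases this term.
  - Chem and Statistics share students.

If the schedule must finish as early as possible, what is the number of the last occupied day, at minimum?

The precedence chain requires at least 4 distinct days.
With at most 1 per day and 9 lectures, at least 9 days are needed.
9 works (last occupied day: day 9): for example Chem in day 1; Calculus in day 2; Systems in day 6; Databases in day 5; Crypto in day 8; Statistics in day 3; Robotics in day 4; Physics in day 7; Ethics in day 9.

9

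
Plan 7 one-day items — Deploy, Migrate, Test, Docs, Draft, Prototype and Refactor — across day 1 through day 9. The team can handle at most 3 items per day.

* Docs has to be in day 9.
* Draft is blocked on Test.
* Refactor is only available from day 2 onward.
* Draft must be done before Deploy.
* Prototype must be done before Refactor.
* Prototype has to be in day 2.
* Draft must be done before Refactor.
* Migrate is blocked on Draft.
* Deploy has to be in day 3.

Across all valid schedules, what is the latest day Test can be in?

day 1

Downstream work caps Test at day 1.
Test at day 1 is achievable: Deploy -> day 3; Draft -> day 2; Docs -> day 9; Refactor -> day 3; Prototype -> day 2; Test -> day 1; Migrate -> day 3.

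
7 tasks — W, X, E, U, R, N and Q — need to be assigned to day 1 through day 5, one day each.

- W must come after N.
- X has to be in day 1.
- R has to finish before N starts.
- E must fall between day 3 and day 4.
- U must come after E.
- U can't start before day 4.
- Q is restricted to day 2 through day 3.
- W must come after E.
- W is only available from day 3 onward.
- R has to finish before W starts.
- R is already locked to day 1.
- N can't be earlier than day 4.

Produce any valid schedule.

W=day 5; R=day 1; E=day 3; X=day 1; Q=day 2; N=day 4; U=day 4

Checking: E(day 3) before W(day 5); R(day 1) before W(day 5); E(day 3) before U(day 4); R(day 1) before N(day 4); N(day 4) before W(day 5); Q=day 2 in [day 2,day 3]; U=day 4 in [day 4,day 5]; W=day 5 in [day 3,day 5]; E=day 3 in [day 3,day 4]; N=day 4 in [day 4,day 5]; X=day 1 in [day 1,day 1]; R=day 1 in [day 1,day 1].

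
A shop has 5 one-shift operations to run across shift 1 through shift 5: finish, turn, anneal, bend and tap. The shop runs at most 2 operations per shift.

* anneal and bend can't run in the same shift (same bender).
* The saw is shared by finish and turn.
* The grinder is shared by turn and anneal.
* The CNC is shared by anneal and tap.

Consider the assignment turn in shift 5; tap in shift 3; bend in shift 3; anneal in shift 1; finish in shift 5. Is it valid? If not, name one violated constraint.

The saw is shared by finish and turn — violated.
The shop runs at most 2 operations per shift — holds.
The CNC is shared by anneal and tap — holds.
anneal and bend can't run in the same shift (same bender) — holds.
The grinder is shared by turn and anneal — holds.

Invalid. The saw is shared by finish and turn.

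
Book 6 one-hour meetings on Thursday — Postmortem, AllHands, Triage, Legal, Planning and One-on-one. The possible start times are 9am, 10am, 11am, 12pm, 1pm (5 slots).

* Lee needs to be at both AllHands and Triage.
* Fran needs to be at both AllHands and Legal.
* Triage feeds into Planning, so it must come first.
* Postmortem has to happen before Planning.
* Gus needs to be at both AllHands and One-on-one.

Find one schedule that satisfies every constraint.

Planning=10am, One-on-one=9am, Legal=9am, AllHands=10am, Postmortem=9am, Triage=9am

Checking: Postmortem(9am) before Planning(10am); Triage(9am) before Planning(10am); AllHands(10am) != One-on-one(9am); AllHands(10am) != Triage(9am); AllHands(10am) != Legal(9am).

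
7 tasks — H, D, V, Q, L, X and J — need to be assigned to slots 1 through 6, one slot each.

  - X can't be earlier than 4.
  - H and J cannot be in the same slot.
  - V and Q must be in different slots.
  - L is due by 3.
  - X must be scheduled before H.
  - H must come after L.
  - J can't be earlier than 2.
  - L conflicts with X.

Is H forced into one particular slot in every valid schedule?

No

H can be 5 (e.g. X -> 4, L -> 1, V -> 1, D -> 1, Q -> 2, H -> 5, J -> 2) or 6 (e.g. D=1, L=1, X=4, J=2, H=6, V=1, Q=2).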